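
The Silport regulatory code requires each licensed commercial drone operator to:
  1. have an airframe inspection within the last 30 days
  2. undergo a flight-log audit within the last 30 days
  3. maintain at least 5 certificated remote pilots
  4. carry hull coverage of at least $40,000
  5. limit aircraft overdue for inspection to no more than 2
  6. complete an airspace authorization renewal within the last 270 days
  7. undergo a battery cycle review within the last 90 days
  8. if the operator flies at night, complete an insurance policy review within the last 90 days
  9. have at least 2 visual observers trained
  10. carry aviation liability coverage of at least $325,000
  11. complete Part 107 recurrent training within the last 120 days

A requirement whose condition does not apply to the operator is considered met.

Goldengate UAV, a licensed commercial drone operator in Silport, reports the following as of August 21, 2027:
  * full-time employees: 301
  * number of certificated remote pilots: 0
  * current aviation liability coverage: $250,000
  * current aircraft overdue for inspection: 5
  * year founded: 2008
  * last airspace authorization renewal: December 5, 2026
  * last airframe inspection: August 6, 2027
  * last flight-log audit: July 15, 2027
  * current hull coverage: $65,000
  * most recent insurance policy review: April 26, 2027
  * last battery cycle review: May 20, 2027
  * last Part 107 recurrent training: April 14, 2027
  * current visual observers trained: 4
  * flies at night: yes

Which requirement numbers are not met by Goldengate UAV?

2, 3, 5, 7, 8, 10, 11

1. airframe inspection 15 days ago vs limit 30 → met
2. flight-log audit 37 days ago vs limit 30 → not met
3. certificated remote pilots 0 < 5 → not met
4. hull coverage $65,000 ≥ $40,000 → met
5. aircraft overdue for inspection 5 > 2 → not met
6. airspace authorization renewal 259 days ago vs limit 270 → met
7. battery cycle review 93 days ago vs limit 90 → not met
8. condition 'flies at night' holds; insurance policy review 117 days ago vs limit 90 → not met
9. visual observers trained 4 ≥ 2 → met
10. aviation liability coverage $250,000 < $325,000 → not met
11. Part 107 recurrent training 129 days ago vs limit 120 → not met
Not met: 2, 3, 5, 7, 8, 10, 11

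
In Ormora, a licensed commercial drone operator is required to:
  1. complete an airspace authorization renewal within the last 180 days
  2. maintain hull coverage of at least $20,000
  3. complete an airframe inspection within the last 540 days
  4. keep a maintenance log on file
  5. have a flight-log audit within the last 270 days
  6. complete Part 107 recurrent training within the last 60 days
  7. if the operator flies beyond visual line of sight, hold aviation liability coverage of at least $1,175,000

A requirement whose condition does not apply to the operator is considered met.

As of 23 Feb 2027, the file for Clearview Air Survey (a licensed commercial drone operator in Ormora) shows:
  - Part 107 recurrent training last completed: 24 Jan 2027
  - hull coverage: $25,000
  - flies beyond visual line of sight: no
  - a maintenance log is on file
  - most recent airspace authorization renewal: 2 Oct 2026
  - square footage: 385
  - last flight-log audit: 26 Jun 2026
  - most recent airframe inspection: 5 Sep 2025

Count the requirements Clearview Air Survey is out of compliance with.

0

1. airspace authorization renewal 144 days ago vs limit 180 → met
2. hull coverage $25,000 ≥ $20,000 → met
3. airframe inspection 536 days ago vs limit 540 → met
4. maintenance log present → met
5. flight-log audit 242 days ago vs limit 270 → met
6. Part 107 recurrent training 30 days ago vs limit 60 → met
7. condition 'flies beyond visual line of sight' does not hold → requirement n/a → met
Not met: 0 of 7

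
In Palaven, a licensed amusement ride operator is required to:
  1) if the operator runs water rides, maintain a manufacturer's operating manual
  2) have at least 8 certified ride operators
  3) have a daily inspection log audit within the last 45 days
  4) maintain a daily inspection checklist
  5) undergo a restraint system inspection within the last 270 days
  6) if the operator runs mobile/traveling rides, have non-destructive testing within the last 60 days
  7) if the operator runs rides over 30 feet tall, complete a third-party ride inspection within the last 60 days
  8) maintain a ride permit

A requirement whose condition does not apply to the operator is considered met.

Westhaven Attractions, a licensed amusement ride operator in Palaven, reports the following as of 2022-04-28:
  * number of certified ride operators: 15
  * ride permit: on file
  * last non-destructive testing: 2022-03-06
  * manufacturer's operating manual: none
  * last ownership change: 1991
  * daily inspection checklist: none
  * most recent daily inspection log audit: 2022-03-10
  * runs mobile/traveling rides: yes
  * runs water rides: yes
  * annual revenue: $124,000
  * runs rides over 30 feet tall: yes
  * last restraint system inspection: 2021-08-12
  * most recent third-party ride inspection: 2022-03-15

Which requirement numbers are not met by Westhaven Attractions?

1. condition 'runs water rides' holds; manufacturer's operating manual absent → not met
2. certified ride operators 15 ≥ 8 → met
3. daily inspection log audit 49 days ago vs limit 45 → not met
4. daily inspection checklist absent → not met
5. restraint system inspection 259 days ago vs limit 270 → met
6. condition 'runs mobile/traveling rides' holds; non-destructive testing 53 days ago vs limit 60 → met
7. condition 'runs rides over 30 feet tall' holds; third-party ride inspection 44 days ago vs limit 60 → met
8. ride permit present → met
Not met: 1, 3, 4

1, 3, 4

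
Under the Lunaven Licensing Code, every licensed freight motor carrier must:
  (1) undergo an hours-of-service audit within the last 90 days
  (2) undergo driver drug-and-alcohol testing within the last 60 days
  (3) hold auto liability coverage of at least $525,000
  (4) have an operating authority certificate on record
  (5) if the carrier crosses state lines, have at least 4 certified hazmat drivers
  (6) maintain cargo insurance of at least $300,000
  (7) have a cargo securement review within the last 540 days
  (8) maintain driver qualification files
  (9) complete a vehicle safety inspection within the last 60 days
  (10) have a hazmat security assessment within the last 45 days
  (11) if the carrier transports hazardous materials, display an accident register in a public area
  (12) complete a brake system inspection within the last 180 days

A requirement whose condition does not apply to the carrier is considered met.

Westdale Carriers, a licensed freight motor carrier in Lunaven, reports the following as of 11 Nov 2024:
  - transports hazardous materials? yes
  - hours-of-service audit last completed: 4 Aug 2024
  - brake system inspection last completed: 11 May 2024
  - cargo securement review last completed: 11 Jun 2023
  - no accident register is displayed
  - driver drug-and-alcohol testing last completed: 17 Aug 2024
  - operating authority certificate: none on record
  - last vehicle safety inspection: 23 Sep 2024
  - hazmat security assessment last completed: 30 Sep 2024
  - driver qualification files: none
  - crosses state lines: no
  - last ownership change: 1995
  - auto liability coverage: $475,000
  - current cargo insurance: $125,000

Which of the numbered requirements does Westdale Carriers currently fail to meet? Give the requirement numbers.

1, 2, 3, 4, 6, 8, 11, 12

1. hours-of-service audit 99 days ago vs limit 90 → not met
2. driver drug-and-alcohol testing 86 days ago vs limit 60 → not met
3. auto liability coverage $475,000 < $525,000 → not met
4. operating authority certificate absent → not met
5. condition 'crosses state lines' does not hold → requirement n/a → met
6. cargo insurance $125,000 < $300,000 → not met
7. cargo securement review 519 days ago vs limit 540 → met
8. driver qualification files absent → not met
9. vehicle safety inspection 49 days ago vs limit 60 → met
10. hazmat security assessment 42 days ago vs limit 45 → met
11. condition 'transports hazardous materials' holds; accident register absent → not met
12. brake system inspection 184 days ago vs limit 180 → not met
Not met: 1, 2, 3, 4, 6, 8, 11, 12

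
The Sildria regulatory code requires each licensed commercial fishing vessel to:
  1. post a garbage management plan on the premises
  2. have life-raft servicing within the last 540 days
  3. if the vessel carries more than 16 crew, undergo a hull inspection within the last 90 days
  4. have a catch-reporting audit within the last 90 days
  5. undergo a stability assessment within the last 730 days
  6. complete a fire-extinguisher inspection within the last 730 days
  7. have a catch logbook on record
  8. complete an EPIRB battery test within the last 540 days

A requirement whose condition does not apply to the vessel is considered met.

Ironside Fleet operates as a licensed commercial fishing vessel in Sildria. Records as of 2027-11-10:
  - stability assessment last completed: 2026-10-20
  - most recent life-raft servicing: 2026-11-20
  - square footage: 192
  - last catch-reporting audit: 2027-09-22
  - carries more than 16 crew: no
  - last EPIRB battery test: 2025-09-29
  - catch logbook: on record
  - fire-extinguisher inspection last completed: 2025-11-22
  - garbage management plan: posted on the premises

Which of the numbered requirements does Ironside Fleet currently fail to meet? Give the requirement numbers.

1. garbage management plan present → met
2. life-raft servicing 355 days ago vs limit 540 → met
3. condition 'carries more than 16 crew' does not hold → requirement n/a → met
4. catch-reporting audit 49 days ago vs limit 90 → met
5. stability assessment 386 days ago vs limit 730 → met
6. fire-extinguisher inspection 718 days ago vs limit 730 → met
7. catch logbook present → met
8. EPIRB battery test 772 days ago vs limit 540 → not met
Not met: 8

8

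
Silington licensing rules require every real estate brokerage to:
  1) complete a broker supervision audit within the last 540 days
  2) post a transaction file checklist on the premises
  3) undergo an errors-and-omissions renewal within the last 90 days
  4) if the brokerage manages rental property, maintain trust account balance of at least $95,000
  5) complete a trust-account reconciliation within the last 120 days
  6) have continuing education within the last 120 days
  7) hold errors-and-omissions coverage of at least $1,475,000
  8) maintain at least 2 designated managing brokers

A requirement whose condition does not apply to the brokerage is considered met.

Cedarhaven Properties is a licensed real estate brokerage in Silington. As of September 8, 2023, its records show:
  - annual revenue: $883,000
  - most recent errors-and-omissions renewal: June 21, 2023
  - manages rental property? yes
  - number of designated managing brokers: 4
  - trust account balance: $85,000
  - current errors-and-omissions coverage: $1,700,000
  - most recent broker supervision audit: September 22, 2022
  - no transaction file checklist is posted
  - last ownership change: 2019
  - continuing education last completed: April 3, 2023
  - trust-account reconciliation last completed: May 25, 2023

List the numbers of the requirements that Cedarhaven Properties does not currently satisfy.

2, 4, 6

1. broker supervision audit 351 days ago vs limit 540 → met
2. transaction file checklist absent → not met
3. errors-and-omissions renewal 79 days ago vs limit 90 → met
4. condition 'manages rental property' holds; trust account balance $85,000 < $95,000 → not met
5. trust-account reconciliation 106 days ago vs limit 120 → met
6. continuing education 158 days ago vs limit 120 → not met
7. errors-and-omissions coverage $1,700,000 ≥ $1,475,000 → met
8. designated managing brokers 4 ≥ 2 → met
Not met: 2, 4, 6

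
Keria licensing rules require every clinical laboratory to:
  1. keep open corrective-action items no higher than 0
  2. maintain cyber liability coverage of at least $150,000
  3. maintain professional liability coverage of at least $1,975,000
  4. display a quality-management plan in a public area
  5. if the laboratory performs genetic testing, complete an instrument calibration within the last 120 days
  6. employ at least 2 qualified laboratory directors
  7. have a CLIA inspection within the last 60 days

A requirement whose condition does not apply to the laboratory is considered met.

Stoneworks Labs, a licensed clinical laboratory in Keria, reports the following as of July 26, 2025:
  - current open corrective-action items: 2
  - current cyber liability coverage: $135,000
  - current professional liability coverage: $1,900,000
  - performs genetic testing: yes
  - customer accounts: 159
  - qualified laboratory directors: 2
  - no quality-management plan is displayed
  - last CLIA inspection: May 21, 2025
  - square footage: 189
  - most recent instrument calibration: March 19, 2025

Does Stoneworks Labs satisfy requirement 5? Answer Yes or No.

No

5. condition 'performs genetic testing' holds; instrument calibration 129 days ago vs limit 120 → not met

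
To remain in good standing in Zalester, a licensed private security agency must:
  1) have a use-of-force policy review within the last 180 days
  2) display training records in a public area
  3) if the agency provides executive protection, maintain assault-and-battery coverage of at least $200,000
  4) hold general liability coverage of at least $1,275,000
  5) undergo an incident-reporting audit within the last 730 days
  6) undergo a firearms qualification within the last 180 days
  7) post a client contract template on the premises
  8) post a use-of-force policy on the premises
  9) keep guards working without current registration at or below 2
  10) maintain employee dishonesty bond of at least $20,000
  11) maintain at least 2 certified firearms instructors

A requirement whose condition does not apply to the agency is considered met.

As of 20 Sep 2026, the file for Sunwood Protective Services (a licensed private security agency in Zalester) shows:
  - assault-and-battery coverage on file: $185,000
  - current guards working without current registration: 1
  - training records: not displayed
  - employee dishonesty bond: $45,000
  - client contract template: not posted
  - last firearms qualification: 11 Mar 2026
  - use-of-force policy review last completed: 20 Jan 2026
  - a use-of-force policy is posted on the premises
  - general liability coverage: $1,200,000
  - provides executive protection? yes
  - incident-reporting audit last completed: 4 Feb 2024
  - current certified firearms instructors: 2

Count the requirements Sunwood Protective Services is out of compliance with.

7

1. use-of-force policy review 243 days ago vs limit 180 → not met
2. training records absent → not met
3. condition 'provides executive protection' holds; assault-and-battery coverage $185,000 < $200,000 → not met
4. general liability coverage $1,200,000 < $1,275,000 → not met
5. incident-reporting audit 959 days ago vs limit 730 → not met
6. firearms qualification 193 days ago vs limit 180 → not met
7. client contract template absent → not met
8. use-of-force policy present → met
9. guards working without current registration 1 ≤ 2 → met
10. employee dishonesty bond $45,000 ≥ $20,000 → met
11. certified firearms instructors 2 ≥ 2 → met
Not met: 7 of 11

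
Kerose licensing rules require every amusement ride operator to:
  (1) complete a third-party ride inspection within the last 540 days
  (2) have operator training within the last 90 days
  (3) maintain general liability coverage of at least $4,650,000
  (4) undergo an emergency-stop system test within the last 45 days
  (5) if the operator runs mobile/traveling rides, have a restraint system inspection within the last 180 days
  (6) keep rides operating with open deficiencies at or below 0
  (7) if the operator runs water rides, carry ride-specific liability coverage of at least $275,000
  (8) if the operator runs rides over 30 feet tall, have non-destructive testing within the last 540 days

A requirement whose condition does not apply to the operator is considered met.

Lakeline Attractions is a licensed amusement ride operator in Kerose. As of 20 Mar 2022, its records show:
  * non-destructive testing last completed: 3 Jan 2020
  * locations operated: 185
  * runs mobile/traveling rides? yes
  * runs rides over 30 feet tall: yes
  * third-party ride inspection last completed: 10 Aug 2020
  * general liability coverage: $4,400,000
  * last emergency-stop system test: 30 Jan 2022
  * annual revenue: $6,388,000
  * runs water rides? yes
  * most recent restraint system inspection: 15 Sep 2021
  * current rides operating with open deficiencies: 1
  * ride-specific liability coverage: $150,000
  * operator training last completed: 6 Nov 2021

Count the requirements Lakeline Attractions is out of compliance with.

8

1. third-party ride inspection 587 days ago vs limit 540 → not met
2. operator training 134 days ago vs limit 90 → not met
3. general liability coverage $4,400,000 < $4,650,000 → not met
4. emergency-stop system test 49 days ago vs limit 45 → not met
5. condition 'runs mobile/traveling rides' holds; restraint system inspection 186 days ago vs limit 180 → not met
6. rides operating with open deficiencies 1 > 0 → not met
7. condition 'runs water rides' holds; ride-specific liability coverage $150,000 < $275,000 → not met
8. condition 'runs rides over 30 feet tall' holds; non-destructive testing 807 days ago vs limit 540 → not met
Not met: 8 of 8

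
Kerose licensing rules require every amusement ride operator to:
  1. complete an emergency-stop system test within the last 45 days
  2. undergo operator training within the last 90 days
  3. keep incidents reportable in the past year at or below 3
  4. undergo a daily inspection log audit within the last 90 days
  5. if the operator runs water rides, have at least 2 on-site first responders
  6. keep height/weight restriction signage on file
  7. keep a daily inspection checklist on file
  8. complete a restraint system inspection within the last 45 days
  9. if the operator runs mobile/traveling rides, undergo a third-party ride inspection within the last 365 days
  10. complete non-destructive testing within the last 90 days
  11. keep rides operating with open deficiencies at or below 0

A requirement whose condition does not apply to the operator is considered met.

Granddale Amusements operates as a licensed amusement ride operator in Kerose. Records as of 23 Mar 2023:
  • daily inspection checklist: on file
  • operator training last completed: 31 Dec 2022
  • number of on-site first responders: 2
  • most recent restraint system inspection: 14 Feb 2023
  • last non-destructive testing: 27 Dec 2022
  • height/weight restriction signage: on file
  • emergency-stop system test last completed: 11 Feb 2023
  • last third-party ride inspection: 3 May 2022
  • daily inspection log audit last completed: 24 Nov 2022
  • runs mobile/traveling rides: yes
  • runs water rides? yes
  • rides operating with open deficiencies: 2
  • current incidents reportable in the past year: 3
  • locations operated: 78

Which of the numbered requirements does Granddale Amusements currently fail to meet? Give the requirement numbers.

4, 11

1. emergency-stop system test 40 days ago vs limit 45 → met
2. operator training 82 days ago vs limit 90 → met
3. incidents reportable in the past year 3 ≤ 3 → met
4. daily inspection log audit 119 days ago vs limit 90 → not met
5. condition 'runs water rides' holds; on-site first responders 2 ≥ 2 → met
6. height/weight restriction signage present → met
7. daily inspection checklist present → met
8. restraint system inspection 37 days ago vs limit 45 → met
9. condition 'runs mobile/traveling rides' holds; third-party ride inspection 324 days ago vs limit 365 → met
10. non-destructive testing 86 days ago vs limit 90 → met
11. rides operating with open deficiencies 2 > 0 → not met
Not met: 4, 11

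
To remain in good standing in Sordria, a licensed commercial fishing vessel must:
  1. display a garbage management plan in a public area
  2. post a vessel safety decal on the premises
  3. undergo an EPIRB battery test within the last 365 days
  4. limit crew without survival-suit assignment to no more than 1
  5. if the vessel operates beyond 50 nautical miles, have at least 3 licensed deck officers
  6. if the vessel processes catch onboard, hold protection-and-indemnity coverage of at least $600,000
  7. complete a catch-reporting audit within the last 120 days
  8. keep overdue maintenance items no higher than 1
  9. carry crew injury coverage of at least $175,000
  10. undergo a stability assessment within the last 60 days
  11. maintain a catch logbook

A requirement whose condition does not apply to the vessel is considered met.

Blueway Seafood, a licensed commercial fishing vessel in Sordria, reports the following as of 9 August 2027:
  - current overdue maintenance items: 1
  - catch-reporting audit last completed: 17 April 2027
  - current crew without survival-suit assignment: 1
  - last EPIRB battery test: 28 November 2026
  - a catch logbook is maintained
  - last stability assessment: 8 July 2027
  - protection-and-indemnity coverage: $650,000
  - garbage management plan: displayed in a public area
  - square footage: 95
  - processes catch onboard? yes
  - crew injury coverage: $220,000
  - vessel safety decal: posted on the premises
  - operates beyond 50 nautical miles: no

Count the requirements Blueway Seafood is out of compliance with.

1. garbage management plan present → met
2. vessel safety decal present → met
3. EPIRB battery test 254 days ago vs limit 365 → met
4. crew without survival-suit assignment 1 ≤ 1 → met
5. condition 'operates beyond 50 nautical miles' does not hold → requirement n/a → met
6. condition 'processes catch onboard' holds; protection-and-indemnity coverage $650,000 ≥ $600,000 → met
7. catch-reporting audit 114 days ago vs limit 120 → met
8. overdue maintenance items 1 ≤ 1 → met
9. crew injury coverage $220,000 ≥ $175,000 → met
10. stability assessment 32 days ago vs limit 60 → met
11. catch logbook present → met
Not met: 0 of 11

0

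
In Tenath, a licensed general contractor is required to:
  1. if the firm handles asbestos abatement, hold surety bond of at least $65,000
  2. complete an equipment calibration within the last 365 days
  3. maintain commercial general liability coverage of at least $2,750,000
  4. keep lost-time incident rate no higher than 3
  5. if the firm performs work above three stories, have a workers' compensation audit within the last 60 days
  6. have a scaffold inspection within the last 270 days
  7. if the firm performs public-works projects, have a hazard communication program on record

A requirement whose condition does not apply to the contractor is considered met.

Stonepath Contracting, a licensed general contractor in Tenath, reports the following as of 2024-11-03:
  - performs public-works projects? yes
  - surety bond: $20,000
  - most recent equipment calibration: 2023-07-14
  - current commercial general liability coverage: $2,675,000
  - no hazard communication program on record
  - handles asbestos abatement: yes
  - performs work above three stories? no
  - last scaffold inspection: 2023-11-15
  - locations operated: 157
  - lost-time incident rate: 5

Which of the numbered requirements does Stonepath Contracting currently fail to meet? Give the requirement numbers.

1, 2, 3, 4, 6, 7

1. condition 'handles asbestos abatement' holds; surety bond $20,000 < $65,000 → not met
2. equipment calibration 478 days ago vs limit 365 → not met
3. commercial general liability coverage $2,675,000 < $2,750,000 → not met
4. lost-time incident rate 5 > 3 → not met
5. condition 'performs work above three stories' does not hold → requirement n/a → met
6. scaffold inspection 354 days ago vs limit 270 → not met
7. condition 'performs public-works projects' holds; hazard communication program absent → not met
Not met: 1, 2, 3, 4, 6, 7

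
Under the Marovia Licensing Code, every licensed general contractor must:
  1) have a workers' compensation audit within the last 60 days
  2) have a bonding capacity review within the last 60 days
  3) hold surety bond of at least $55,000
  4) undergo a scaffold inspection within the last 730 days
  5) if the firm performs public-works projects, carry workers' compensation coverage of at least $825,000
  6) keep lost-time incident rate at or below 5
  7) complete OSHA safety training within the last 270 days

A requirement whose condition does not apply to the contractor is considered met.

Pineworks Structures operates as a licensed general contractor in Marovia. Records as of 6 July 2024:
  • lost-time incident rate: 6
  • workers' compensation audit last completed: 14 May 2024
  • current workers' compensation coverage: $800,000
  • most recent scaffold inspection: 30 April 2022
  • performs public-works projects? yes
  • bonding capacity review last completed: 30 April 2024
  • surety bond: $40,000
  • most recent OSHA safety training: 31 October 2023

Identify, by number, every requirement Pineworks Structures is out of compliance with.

1. workers' compensation audit 53 days ago vs limit 60 → met
2. bonding capacity review 67 days ago vs limit 60 → not met
3. surety bond $40,000 < $55,000 → not met
4. scaffold inspection 798 days ago vs limit 730 → not met
5. condition 'performs public-works projects' holds; workers' compensation coverage $800,000 < $825,000 → not met
6. lost-time incident rate 6 > 5 → not met
7. OSHA safety training 249 days ago vs limit 270 → met
Not met: 2, 3, 4, 5, 6

2, 3, 4, 5, 6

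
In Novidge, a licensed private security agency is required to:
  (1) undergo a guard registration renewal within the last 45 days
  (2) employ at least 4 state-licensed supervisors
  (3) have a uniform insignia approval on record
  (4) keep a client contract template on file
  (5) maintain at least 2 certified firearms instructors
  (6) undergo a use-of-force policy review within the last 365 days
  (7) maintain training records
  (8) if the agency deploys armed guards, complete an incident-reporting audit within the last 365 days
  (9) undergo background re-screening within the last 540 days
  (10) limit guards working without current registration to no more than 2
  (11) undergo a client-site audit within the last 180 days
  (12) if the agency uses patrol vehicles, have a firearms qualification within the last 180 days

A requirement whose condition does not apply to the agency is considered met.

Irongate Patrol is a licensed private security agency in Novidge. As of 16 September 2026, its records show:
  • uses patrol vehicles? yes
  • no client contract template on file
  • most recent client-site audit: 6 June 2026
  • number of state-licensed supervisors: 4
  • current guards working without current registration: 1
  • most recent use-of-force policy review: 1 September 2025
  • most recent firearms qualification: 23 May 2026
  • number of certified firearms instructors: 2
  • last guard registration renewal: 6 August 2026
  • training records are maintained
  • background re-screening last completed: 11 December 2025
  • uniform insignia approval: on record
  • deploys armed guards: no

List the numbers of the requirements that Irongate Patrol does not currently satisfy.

4, 6

1. guard registration renewal 41 days ago vs limit 45 → met
2. state-licensed supervisors 4 ≥ 4 → met
3. uniform insignia approval present → met
4. client contract template absent → not met
5. certified firearms instructors 2 ≥ 2 → met
6. use-of-force policy review 380 days ago vs limit 365 → not met
7. training records present → met
8. condition 'deploys armed guards' does not hold → requirement n/a → met
9. background re-screening 279 days ago vs limit 540 → met
10. guards working without current registration 1 ≤ 2 → met
11. client-site audit 102 days ago vs limit 180 → met
12. condition 'uses patrol vehicles' holds; firearms qualification 116 days ago vs limit 180 → met
Not met: 4, 6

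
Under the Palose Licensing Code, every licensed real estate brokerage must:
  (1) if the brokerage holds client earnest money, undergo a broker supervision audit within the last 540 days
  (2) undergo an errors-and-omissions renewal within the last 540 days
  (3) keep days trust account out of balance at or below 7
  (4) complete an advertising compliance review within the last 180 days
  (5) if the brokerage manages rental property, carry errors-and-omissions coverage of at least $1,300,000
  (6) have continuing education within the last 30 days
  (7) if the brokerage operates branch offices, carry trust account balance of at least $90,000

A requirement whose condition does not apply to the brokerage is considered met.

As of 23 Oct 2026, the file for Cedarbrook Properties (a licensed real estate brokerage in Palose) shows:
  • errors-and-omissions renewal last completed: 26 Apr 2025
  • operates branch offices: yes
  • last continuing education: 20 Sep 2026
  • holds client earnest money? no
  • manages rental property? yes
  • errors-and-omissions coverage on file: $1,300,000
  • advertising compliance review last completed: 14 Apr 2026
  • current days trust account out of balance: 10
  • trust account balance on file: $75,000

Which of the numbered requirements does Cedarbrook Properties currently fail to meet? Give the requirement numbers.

2, 3, 4, 6, 7

1. condition 'holds client earnest money' does not hold → requirement n/a → met
2. errors-and-omissions renewal 545 days ago vs limit 540 → not met
3. days trust account out of balance 10 > 7 → not met
4. advertising compliance review 192 days ago vs limit 180 → not met
5. condition 'manages rental property' holds; errors-and-omissions coverage $1,300,000 ≥ $1,300,000 → met
6. continuing education 33 days ago vs limit 30 → not met
7. condition 'operates branch offices' holds; trust account balance $75,000 < $90,000 → not met
Not met: 2, 3, 4, 6, 7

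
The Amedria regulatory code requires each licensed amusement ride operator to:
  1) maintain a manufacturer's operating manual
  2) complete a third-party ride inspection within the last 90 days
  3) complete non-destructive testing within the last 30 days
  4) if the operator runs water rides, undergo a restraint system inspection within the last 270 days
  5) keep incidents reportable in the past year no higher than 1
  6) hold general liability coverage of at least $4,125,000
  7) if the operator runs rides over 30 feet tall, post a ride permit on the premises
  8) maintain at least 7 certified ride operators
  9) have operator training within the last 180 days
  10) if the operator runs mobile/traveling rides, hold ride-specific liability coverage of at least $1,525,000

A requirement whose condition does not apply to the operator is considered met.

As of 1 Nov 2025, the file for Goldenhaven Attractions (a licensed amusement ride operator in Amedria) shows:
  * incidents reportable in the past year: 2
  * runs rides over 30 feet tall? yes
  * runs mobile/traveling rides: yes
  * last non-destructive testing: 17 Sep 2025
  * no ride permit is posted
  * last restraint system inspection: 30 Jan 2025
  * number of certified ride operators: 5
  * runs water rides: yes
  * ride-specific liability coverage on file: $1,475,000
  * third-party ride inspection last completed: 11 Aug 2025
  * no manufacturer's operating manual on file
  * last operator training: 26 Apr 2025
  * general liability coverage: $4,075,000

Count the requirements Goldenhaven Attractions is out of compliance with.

9

1. manufacturer's operating manual absent → not met
2. third-party ride inspection 82 days ago vs limit 90 → met
3. non-destructive testing 45 days ago vs limit 30 → not met
4. condition 'runs water rides' holds; restraint system inspection 275 days ago vs limit 270 → not met
5. incidents reportable in the past year 2 > 1 → not met
6. general liability coverage $4,075,000 < $4,125,000 → not met
7. condition 'runs rides over 30 feet tall' holds; ride permit absent → not met
8. certified ride operators 5 < 7 → not met
9. operator training 189 days ago vs limit 180 → not met
10. condition 'runs mobile/traveling rides' holds; ride-specific liability coverage $1,475,000 < $1,525,000 → not met
Not met: 9 of 10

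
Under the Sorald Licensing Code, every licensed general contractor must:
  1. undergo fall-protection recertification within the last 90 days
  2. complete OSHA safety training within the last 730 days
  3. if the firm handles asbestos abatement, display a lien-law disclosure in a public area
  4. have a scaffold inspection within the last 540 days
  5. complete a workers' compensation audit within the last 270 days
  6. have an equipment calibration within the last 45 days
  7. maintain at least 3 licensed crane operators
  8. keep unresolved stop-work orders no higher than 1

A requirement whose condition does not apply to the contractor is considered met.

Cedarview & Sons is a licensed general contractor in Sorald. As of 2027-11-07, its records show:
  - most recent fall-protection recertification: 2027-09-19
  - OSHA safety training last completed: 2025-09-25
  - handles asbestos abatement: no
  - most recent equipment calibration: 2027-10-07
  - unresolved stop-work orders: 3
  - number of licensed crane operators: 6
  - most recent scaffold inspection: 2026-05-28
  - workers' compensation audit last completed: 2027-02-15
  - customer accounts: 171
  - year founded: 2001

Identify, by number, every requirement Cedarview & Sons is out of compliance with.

2, 8

1. fall-protection recertification 49 days ago vs limit 90 → met
2. OSHA safety training 773 days ago vs limit 730 → not met
3. condition 'handles asbestos abatement' does not hold → requirement n/a → met
4. scaffold inspection 528 days ago vs limit 540 → met
5. workers' compensation audit 265 days ago vs limit 270 → met
6. equipment calibration 31 days ago vs limit 45 → met
7. licensed crane operators 6 ≥ 3 → met
8. unresolved stop-work orders 3 > 1 → not met
Not met: 2, 8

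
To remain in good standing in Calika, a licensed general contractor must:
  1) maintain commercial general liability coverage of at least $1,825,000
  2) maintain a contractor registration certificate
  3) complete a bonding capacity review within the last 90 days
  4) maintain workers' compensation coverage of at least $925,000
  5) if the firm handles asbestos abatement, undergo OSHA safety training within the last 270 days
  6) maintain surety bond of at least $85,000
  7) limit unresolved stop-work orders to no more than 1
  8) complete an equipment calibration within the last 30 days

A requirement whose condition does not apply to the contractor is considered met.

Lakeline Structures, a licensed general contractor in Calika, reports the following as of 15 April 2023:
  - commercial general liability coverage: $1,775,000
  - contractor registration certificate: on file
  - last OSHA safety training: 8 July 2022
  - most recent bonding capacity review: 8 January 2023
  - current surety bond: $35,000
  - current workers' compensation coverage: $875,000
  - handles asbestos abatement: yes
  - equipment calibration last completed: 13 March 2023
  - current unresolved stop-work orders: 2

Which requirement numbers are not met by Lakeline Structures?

1. commercial general liability coverage $1,775,000 < $1,825,000 → not met
2. contractor registration certificate present → met
3. bonding capacity review 97 days ago vs limit 90 → not met
4. workers' compensation coverage $875,000 < $925,000 → not met
5. condition 'handles asbestos abatement' holds; OSHA safety training 281 days ago vs limit 270 → not met
6. surety bond $35,000 < $85,000 → not met
7. unresolved stop-work orders 2 > 1 → not met
8. equipment calibration 33 days ago vs limit 30 → not met
Not met: 1, 3, 4, 5, 6, 7, 8

1, 3, 4, 5, 6, 7, 8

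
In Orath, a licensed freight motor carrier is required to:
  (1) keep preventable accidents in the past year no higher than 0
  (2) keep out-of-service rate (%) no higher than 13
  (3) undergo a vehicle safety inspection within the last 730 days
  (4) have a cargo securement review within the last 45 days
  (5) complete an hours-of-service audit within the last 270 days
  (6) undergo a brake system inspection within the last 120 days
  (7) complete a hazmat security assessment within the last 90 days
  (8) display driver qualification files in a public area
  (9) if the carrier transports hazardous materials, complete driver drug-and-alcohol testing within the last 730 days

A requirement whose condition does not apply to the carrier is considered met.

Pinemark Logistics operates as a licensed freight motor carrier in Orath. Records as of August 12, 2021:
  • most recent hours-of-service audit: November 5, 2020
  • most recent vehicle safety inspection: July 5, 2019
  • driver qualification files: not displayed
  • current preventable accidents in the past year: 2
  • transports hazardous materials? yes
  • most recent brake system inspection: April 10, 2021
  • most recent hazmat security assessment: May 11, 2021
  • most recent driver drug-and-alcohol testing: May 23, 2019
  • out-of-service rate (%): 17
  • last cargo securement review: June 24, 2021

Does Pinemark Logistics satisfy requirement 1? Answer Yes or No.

1. preventable accidents in the past year 2 > 0 → not met

No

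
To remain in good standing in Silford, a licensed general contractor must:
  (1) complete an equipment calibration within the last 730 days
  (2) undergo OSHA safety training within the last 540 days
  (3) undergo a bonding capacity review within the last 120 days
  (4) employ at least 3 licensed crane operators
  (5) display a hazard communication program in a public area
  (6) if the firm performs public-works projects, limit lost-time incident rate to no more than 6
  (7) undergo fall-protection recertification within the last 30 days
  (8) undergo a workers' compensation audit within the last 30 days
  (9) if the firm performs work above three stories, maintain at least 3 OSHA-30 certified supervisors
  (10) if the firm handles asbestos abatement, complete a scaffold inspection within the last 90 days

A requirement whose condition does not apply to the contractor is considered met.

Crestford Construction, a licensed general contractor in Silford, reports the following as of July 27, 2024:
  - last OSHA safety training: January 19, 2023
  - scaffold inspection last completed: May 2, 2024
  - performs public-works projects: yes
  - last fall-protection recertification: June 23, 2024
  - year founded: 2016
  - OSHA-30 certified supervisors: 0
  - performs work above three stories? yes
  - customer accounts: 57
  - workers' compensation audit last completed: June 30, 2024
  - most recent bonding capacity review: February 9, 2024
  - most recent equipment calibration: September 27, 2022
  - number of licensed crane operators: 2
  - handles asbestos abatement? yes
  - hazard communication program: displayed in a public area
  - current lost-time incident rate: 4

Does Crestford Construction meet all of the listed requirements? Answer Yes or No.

No

1. equipment calibration 669 days ago vs limit 730 → met
2. OSHA safety training 555 days ago vs limit 540 → not met
3. bonding capacity review 169 days ago vs limit 120 → not met
4. licensed crane operators 2 < 3 → not met
5. hazard communication program present → met
6. condition 'performs public-works projects' holds; lost-time incident rate 4 ≤ 6 → met
7. fall-protection recertification 34 days ago vs limit 30 → not met
8. workers' compensation audit 27 days ago vs limit 30 → met
9. condition 'performs work above three stories' holds; OSHA-30 certified supervisors 0 < 3 → not met
10. condition 'handles asbestos abatement' holds; scaffold inspection 86 days ago vs limit 90 → met
Not met: 2, 3, 4, 7, 9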